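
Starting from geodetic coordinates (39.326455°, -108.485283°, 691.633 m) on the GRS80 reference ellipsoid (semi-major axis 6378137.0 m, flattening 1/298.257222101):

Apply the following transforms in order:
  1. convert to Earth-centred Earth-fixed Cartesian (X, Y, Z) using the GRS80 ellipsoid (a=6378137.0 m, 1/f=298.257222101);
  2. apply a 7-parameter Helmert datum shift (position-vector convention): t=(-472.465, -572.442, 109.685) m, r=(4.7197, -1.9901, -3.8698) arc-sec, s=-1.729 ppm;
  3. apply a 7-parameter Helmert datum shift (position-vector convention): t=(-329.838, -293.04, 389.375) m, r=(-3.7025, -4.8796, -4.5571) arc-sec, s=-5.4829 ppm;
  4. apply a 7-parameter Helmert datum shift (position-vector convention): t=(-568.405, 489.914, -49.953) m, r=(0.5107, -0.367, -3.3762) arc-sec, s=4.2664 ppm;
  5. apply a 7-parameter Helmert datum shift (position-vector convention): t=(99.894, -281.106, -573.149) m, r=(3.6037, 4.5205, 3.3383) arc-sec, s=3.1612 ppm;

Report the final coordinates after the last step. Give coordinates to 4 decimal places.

X=-1568106.8927 m, Y=-4686738.5452 m, Z=4020595.6211 m

start: φ=39.326455°, λ=-108.485283°, h=691.633 m
→ ECEF (a=6378137.000, f=1/298.257222101): X=-1566590.4637, Y=-4686045.1110, Z=4020855.9787
→ Helmert 7p (PV): X=-1567186.9306, Y=-4686672.0636, Z=4020836.3720
→ Helmert 7p (PV): X=-1567706.8403, Y=-4686832.6082, Z=4021250.7529
→ Helmert 7p (PV): X=-1568365.8044, Y=-4686346.9857, Z=4021203.5624
→ Helmert 7p (PV): X=-1568106.8927, Y=-4686738.5452, Z=4020595.6211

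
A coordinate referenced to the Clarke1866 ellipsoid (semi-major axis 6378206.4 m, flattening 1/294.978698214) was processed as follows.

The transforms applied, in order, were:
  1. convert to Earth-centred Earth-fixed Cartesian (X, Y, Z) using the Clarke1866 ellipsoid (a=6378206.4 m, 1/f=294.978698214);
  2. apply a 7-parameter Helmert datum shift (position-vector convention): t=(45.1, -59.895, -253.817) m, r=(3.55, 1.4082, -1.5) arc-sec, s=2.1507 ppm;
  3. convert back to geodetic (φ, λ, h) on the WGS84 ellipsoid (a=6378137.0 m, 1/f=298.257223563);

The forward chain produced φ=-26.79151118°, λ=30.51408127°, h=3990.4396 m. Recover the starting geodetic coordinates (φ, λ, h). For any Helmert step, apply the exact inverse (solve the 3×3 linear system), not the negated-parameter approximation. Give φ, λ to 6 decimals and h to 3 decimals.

φ=-26.791390°, λ=30.514721°, h=3833.638 m

start: φ=-26.791511°, λ=30.514081°, h=3990.440 m
→ ECEF (a=6378137.000, f=1/298.257223563): X=4911349.1589, Y=2894631.8270, Z=-2859412.1121
→ Helmert⁻¹: X=4911291.9655, Y=2894672.0035, Z=-2859168.4357
→ geod (Bowring, a=6378206.400): φ=-26.79139000°, λ=30.51472100°, h=3833.6380 m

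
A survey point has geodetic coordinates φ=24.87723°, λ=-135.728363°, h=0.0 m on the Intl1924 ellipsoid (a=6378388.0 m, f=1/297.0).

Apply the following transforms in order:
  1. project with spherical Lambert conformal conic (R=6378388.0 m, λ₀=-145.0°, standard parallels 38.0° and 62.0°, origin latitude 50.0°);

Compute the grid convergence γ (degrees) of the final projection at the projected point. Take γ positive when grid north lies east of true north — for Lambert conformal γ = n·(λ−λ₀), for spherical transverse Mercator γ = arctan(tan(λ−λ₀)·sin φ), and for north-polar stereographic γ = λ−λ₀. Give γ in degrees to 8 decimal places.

start: φ=24.877230°, λ=-135.728363°, h=0.000 m
→ into lcc (λ₀=-145.0°): φ=24.87723000°, λ−λ₀=9.27163700°
convergence γ = 7.15623322°

7.15623322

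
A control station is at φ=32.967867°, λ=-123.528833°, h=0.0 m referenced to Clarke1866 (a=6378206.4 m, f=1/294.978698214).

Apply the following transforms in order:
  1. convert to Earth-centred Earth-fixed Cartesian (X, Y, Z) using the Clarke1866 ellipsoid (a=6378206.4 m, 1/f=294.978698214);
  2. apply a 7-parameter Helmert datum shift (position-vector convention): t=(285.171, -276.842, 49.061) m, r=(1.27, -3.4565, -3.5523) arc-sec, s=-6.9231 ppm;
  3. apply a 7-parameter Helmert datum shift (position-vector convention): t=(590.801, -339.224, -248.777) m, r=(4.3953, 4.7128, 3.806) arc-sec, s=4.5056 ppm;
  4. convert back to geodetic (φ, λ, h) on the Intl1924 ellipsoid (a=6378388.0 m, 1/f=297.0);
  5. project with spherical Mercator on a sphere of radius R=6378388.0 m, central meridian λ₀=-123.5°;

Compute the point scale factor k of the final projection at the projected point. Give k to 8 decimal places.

1.19187562

start: φ=32.967867°, λ=-123.528833°, h=0.000 m
→ ECEF (a=6378206.400, f=1/294.978698214): X=-2958715.6473, Y=-4465247.8881, Z=3450786.8546
→ Helmert 7p (PV): X=-2958544.7194, Y=-4465464.1088, Z=3450734.9519
→ Helmert 7p (PV): X=-2957806.0075, Y=-4465951.5758, Z=3450474.1655
→ geod (Bowring, a=6378388.000): φ=32.96388305°, λ=-123.51656471°, h=-324.3255 m
→ into merc (λ₀=-123.5°): φ=32.96388305°, λ−λ₀=-0.01656471°
scale k = 1.19187562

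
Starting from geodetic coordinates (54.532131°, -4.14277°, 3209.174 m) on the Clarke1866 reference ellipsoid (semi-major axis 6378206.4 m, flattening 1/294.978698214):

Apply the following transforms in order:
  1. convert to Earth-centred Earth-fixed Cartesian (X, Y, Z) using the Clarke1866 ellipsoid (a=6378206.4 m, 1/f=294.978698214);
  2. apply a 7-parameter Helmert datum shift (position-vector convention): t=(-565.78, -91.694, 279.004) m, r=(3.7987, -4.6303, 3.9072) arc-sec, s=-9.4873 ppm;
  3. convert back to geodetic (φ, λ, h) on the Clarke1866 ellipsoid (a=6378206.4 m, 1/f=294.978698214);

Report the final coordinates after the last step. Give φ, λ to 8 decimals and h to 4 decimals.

φ=54.53886860°, λ=-4.14532490°, h=3052.8864 m

start: φ=54.532131°, λ=-4.142770°, h=3209.174 m
→ ECEF (a=6378206.400, f=1/294.978698214): X=3701432.3913, Y=-268099.3542, Z=5173747.3956
→ Helmert 7p (PV): X=3700720.4323, Y=-268213.6725, Z=5174055.4674
→ geod (Bowring, a=6378206.400): φ=54.53886860°, λ=-4.14532490°, h=3052.8864 m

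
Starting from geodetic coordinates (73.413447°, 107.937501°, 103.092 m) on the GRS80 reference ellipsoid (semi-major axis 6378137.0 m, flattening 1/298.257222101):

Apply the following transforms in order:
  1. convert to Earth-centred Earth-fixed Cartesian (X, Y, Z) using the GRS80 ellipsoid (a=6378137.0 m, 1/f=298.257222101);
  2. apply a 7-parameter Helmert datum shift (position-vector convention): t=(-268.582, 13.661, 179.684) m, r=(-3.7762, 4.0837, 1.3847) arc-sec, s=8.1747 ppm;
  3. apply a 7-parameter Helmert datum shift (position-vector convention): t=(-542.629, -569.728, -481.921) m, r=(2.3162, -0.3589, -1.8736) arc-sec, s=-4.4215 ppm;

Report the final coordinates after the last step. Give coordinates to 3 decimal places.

X=-563186.000 m, Y=1737098.235 m, Z=6090390.341 m

start: φ=73.413447°, λ=107.937501°, h=103.092 m
→ ECEF (a=6378137.000, f=1/298.257222101): X=-562486.7860, Y=1737603.3360, Z=6090671.8604
→ Helmert 7p (PV): X=-562651.0450, Y=1737738.9313, Z=6090880.6587
→ Helmert 7p (PV): X=-563185.9997, Y=1737098.2350, Z=6090390.3413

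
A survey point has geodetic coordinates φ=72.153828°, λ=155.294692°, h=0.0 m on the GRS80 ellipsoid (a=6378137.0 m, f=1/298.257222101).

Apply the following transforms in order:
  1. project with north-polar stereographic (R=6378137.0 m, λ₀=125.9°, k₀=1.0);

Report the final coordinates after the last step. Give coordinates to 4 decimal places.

E=983042.6769 m, N=-1744997.6671 m

start: φ=72.153828°, λ=155.294692°, h=0.000 m
→ stereo (R=6378137.0, λ₀=125.9°): E=983042.6769, N=-1744997.6671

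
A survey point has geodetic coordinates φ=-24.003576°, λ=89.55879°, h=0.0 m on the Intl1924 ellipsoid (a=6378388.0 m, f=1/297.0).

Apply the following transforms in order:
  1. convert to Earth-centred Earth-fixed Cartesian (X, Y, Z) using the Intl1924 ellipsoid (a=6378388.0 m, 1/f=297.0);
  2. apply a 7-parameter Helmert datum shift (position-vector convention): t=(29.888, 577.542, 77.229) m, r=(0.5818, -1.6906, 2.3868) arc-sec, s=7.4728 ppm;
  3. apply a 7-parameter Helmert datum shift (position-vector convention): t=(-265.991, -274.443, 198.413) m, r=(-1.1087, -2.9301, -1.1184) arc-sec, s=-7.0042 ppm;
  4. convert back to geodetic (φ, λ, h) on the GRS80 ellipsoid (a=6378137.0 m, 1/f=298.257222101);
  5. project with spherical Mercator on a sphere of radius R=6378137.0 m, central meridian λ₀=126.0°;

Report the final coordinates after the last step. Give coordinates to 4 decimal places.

E=-4056380.1391 m, N=-2753374.1837 m

start: φ=-24.003576°, λ=89.558790°, h=0.000 m
→ ECEF (a=6378388.000, f=1/297.0): X=44894.0882, Y=5829856.3803, Z=-2578679.3225
→ Helmert 7p (PV): X=44877.9865, Y=5830485.2807, Z=-2578604.5514
→ Helmert 7p (PV): X=44679.9249, Y=5830155.8962, Z=-2578418.7792
→ geod (Bowring, a=6378137.000): φ=-23.99972159°, λ=89.56091723°, h=402.0524 m
→ merc (R=6378137.0, λ₀=126.0°): E=-4056380.1391, N=-2753374.1837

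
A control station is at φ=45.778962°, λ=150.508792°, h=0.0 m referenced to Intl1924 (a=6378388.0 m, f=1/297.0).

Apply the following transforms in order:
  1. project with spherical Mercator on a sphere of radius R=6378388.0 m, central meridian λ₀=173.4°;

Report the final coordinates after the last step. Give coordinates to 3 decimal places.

start: φ=45.778962°, λ=150.508792°, h=0.000 m
→ merc (R=6378388.0, λ₀=173.4°): E=-2548337.8995, N=5745224.2874

E=-2548337.899 m, N=5745224.287 m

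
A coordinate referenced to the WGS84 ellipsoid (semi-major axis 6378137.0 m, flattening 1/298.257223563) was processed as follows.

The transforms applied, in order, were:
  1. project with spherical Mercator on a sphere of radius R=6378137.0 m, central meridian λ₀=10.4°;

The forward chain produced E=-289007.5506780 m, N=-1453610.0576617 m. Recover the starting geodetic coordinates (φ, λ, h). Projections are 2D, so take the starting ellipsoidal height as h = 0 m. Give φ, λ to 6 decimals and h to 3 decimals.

φ=-12.946407°, λ=7.803801°, h=0.000 m

start: E=-289007.5507, N=-1453610.0577 m
→ merc⁻¹: φ=-12.94640700°, λ=7.80380100°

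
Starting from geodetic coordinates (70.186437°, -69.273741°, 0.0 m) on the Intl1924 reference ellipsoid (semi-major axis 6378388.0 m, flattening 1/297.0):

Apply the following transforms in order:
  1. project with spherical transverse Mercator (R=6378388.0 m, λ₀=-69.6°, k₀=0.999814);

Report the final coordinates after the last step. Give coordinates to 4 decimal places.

E=12308.8498 m, N=7812005.5719 m

start: φ=70.186437°, λ=-69.273741°, h=0.000 m
→ tm (R=6378388.0, λ₀=-69.6°): E=12308.8498, N=7812005.5719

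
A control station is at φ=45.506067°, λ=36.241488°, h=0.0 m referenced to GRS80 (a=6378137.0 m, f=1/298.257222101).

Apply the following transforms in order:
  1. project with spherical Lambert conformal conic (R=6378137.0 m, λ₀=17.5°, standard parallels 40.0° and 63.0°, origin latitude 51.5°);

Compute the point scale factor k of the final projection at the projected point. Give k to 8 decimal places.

start: φ=45.506067°, λ=36.241488°, h=0.000 m
→ into lcc (λ₀=17.5°): φ=45.50606700°, λ−λ₀=18.74148800°
scale k = 0.98582902

0.98582902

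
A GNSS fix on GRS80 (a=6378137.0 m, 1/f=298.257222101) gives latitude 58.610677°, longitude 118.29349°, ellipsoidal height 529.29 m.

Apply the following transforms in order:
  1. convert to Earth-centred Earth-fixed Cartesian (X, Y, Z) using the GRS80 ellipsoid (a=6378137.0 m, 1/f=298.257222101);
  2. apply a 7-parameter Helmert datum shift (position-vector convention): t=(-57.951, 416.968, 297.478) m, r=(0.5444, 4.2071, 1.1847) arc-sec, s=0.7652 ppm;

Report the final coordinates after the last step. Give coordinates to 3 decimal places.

X=-1578566.261 m, Y=2932973.951 m, Z=5422267.629 m

start: φ=58.610677°, λ=118.293490°, h=529.290 m
→ ECEF (a=6378137.000, f=1/298.257222101): X=-1578600.8473, Y=2932578.1157, Z=5421926.0638
→ Helmert 7p (PV): X=-1578566.2608, Y=2932973.9506, Z=5422267.6288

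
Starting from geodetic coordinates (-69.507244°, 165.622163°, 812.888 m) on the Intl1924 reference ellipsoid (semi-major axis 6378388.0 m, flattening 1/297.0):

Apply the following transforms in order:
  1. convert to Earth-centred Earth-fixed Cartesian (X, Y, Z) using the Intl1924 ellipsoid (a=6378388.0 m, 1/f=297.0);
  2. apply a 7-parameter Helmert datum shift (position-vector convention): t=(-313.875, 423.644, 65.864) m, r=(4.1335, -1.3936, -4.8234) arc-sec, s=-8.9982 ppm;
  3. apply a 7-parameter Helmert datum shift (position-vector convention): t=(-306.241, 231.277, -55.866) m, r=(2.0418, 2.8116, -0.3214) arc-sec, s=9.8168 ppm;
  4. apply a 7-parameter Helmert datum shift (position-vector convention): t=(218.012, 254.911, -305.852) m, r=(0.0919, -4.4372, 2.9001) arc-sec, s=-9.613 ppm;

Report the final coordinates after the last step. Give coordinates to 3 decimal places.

start: φ=-69.507244°, λ=165.622163°, h=812.888 m
→ ECEF (a=6378388.000, f=1/297.0): X=-2169747.6181, Y=556201.9646, Z=-5952917.2829
→ Helmert 7p (PV): X=-2169988.7432, Y=556790.6358, Z=-5952801.3668
→ Helmert 7p (PV): X=-2170396.5625, Y=557089.6869, Z=-5952880.5791
→ Helmert 7p (PV): X=-2170037.4611, Y=557311.3792, Z=-5953175.6473

X=-2170037.461 m, Y=557311.379 m, Z=-5953175.647 m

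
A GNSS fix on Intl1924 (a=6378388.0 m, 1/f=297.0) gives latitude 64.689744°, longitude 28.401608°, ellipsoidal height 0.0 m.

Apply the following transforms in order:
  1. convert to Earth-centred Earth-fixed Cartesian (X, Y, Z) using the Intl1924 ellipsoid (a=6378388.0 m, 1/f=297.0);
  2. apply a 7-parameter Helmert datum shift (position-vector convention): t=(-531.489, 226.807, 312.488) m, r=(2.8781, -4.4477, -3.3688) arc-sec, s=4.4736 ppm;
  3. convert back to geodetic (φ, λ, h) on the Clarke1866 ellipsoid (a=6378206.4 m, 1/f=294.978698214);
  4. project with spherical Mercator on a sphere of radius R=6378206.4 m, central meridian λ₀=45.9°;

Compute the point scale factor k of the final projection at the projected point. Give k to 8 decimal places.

start: φ=64.689744°, λ=28.401608°, h=0.000 m
→ ECEF (a=6378388.000, f=1/297.0): X=2405281.7178, Y=1300618.2137, Z=5743135.6360
→ Helmert 7p (PV): X=2404658.3913, Y=1300731.4181, Z=5743543.8301
→ geod (Bowring, a=6378206.400): φ=64.69633592°, λ=28.40990846°, h=458.9625 m
→ into merc (λ₀=45.9°): φ=64.69633592°, λ−λ₀=-17.49009154°
scale k = 2.33964276

2.33964276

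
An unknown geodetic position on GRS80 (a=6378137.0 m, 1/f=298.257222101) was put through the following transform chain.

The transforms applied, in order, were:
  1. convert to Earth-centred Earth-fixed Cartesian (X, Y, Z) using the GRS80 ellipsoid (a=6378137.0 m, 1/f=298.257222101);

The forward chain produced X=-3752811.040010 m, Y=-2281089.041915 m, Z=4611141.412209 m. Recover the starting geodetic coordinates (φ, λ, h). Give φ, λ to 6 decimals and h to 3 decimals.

start: X=-3752811.0400, Y=-2281089.0419, Z=4611141.4122 m
→ geod (Bowring, a=6378137.000): φ=46.58847700°, λ=-148.70731100°, h=958.6080 m

φ=46.588477°, λ=-148.707311°, h=958.608 m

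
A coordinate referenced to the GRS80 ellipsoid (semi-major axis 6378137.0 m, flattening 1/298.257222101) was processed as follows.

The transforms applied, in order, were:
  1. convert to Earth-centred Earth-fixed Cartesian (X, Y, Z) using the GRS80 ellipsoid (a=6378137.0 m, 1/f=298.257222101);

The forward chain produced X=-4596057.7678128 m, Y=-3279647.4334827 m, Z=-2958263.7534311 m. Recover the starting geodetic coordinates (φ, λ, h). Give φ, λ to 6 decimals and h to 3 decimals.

start: X=-4596057.7678, Y=-3279647.4335, Z=-2958263.7534 m
→ geod (Bowring, a=6378137.000): φ=-27.81018600°, λ=-144.48916700°, h=744.6670 m

φ=-27.810186°, λ=-144.489167°, h=744.667 m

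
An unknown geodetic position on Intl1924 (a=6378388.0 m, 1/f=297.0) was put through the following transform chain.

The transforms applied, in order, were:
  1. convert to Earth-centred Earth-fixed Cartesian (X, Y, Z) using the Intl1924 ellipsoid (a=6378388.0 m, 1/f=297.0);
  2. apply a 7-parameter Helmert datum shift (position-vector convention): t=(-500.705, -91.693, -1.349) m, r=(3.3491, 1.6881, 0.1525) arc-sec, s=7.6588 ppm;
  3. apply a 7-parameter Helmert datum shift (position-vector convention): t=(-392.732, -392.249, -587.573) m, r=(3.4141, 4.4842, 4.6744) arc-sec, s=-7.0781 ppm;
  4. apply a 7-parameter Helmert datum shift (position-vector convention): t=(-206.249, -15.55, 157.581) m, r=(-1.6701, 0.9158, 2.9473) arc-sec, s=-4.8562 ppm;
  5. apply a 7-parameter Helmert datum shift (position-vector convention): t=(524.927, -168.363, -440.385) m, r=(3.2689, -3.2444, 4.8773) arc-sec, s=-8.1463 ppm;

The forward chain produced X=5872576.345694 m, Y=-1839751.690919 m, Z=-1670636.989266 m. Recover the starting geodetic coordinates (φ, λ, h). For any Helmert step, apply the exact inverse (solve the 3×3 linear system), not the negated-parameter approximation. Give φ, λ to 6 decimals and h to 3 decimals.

φ=-15.275966°, λ=-17.391146°, h=22.891 m

start: X=5872576.3457, Y=-1839751.6909, Z=-1670636.9893 m
→ Helmert⁻¹: X=5872029.4796, Y=-1839763.6334, Z=-1670273.4165
→ Helmert⁻¹: X=5872245.3730, Y=-1839827.4004, Z=-1670427.9340
→ Helmert⁻¹: X=5872674.2821, Y=-1839608.8953, Z=-1669694.0591
→ Helmert⁻¹: X=5873142.3102, Y=-1839534.5653, Z=-1669601.9874
→ geod (Bowring, a=6378388.000): φ=-15.27596600°, λ=-17.39114600°, h=22.8910 m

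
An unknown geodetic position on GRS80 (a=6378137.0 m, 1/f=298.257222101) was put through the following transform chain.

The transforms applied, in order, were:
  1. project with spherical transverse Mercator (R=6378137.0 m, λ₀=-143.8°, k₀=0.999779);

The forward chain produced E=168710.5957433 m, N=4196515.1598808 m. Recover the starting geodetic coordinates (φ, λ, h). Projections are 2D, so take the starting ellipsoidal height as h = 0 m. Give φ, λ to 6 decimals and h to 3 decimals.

start: E=168710.5957, N=4196515.1599 m
→ tm⁻¹: φ=37.69077400°, λ=-141.88445000°

φ=37.690774°, λ=-141.884450°, h=0.000 m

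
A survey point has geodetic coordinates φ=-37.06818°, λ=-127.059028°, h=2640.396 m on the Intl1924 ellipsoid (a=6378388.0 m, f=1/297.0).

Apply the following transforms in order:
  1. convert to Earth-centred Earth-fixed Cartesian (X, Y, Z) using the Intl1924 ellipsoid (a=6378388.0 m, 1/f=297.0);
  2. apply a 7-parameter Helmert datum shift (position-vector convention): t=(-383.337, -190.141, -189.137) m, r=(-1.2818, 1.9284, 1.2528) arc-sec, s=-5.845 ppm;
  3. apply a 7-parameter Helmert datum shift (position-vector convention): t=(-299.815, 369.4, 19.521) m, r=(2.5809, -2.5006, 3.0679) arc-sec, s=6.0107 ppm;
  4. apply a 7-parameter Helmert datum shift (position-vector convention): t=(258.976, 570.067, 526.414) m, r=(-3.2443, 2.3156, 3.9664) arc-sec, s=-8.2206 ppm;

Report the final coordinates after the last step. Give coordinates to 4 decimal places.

start: φ=-37.068180°, λ=-127.059028°, h=2640.396 m
→ ECEF (a=6378388.000, f=1/297.0): X=-3072106.9778, Y=-4068096.9065, Z=-3825086.1265
→ Helmert 7p (PV): X=-3072483.4110, Y=-4068305.6988, Z=-3825198.9041
→ Helmert 7p (PV): X=-3072694.8089, Y=-4067958.5881, Z=-3825290.5291
→ Helmert 7p (PV): X=-3072375.2925, Y=-4067474.3331, Z=-3824634.1904

X=-3072375.2925 m, Y=-4067474.3331 m, Z=-3824634.1904 m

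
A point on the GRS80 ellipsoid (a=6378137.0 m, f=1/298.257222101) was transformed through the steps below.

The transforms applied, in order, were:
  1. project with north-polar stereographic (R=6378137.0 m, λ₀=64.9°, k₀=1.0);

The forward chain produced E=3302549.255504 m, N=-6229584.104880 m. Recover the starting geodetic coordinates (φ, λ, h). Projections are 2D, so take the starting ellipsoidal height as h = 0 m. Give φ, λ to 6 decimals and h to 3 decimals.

start: E=3302549.2555, N=-6229584.1049 m
→ stereo⁻¹: φ=32.13796400°, λ=92.82983400°

φ=32.137964°, λ=92.829834°, h=0.000 m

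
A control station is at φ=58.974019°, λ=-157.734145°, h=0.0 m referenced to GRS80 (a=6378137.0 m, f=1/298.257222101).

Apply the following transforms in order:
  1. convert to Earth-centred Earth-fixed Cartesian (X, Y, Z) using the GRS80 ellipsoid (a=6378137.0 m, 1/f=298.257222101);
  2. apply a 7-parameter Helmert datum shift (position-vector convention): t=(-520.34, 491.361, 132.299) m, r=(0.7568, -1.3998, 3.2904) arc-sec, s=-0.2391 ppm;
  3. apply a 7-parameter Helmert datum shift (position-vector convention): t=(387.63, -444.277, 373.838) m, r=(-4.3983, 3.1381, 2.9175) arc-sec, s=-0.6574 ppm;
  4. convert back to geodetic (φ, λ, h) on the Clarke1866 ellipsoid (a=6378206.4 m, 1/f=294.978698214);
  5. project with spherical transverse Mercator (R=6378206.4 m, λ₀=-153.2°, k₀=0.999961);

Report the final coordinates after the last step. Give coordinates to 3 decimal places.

E=-260054.843 m, N=6574073.770 m

start: φ=58.974019°, λ=-157.734145°, h=0.000 m
→ ECEF (a=6378137.000, f=1/298.257222101): X=-3049840.4239, Y=-1248707.9840, Z=5442445.0437
→ Helmert 7p (PV): X=-3050377.0496, Y=-1248284.9451, Z=5442550.7623
→ Helmert 7p (PV): X=-3049886.9554, Y=-1248655.4929, Z=5442994.0485
→ geod (Bowring, a=6378206.400): φ=58.97827020°, λ=-157.73529607°, h=587.5742 m
→ tm (R=6378206.4, λ₀=-153.2°): E=-260054.8428, N=6574073.7701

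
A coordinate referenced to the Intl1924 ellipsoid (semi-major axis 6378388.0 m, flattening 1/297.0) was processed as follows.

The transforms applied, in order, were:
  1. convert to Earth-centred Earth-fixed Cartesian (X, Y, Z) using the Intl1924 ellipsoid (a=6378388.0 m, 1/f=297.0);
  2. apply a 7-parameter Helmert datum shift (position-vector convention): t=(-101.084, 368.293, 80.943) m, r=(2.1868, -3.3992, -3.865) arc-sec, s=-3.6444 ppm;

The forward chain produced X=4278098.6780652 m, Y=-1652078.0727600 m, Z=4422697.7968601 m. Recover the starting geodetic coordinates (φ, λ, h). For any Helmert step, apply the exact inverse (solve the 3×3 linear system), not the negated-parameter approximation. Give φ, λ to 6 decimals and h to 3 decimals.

start: X=4278098.6781, Y=-1652078.0728, Z=4422697.7969 m
→ Helmert⁻¹: X=4278319.1981, Y=-1652325.3328, Z=4422579.9837
→ geod (Bowring, a=6378388.000): φ=44.15187200°, λ=-21.11700900°, h=3282.5860 m

φ=44.151872°, λ=-21.117009°, h=3282.586 m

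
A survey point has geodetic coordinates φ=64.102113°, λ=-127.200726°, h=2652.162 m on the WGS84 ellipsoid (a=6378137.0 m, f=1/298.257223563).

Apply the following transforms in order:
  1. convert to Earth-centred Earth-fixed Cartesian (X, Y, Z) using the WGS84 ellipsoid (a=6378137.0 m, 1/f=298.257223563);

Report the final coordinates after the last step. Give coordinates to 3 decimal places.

start: φ=64.102113°, λ=-127.200726°, h=2652.162 m
→ ECEF (a=6378137.000, f=1/298.257223563): X=-1689583.4106, Y=-2225885.3727, Z=5717081.7708

X=-1689583.411 m, Y=-2225885.373 m, Z=5717081.771 m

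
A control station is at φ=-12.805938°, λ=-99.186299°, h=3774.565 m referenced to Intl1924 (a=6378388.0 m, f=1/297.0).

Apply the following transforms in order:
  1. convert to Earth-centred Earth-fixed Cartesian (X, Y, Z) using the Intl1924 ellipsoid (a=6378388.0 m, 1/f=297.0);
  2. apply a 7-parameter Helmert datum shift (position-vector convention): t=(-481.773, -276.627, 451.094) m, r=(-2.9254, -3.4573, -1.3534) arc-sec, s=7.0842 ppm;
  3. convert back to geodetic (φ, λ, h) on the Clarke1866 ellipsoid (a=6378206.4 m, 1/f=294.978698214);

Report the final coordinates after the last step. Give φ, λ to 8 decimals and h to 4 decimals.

start: φ=-12.805938°, λ=-99.186299°, h=3774.565 m
→ ECEF (a=6378388.000, f=1/297.0): X=-993701.9418, Y=-6144610.7159, Z=-1405331.1811
→ Helmert 7p (PV): X=-994207.5168, Y=-6144944.2840, Z=-1404819.5507
→ geod (Bowring, a=6378206.400): φ=-12.80118058°, λ=-99.19040265°, h=4249.7804 m

φ=-12.80118058°, λ=-99.19040265°, h=4249.7804 m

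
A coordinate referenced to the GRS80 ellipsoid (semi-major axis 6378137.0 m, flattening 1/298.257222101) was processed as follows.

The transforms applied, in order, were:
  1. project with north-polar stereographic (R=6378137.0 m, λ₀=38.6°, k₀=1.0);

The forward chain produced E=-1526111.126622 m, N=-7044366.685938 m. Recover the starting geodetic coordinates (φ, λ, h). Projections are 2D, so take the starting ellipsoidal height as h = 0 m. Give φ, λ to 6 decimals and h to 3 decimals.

φ=31.063788°, λ=26.376185°, h=0.000 m

start: E=-1526111.1266, N=-7044366.6859 m
→ stereo⁻¹: φ=31.06378800°, λ=26.37618500°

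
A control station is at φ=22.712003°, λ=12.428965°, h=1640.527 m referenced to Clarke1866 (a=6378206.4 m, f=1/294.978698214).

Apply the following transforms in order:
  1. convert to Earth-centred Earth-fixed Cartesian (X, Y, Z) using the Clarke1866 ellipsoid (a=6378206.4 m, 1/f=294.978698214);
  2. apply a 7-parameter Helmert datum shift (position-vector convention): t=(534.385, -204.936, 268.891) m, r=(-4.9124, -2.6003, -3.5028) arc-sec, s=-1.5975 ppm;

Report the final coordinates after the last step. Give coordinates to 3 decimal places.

X=5750626.320 m, Y=1267045.204 m, Z=2448128.014 m

start: φ=22.712003°, λ=12.428965°, h=1640.527 m
→ ECEF (a=6378206.400, f=1/294.978698214): X=5750110.4584, Y=1267291.5158, Z=2447820.7254
→ Helmert 7p (PV): X=5750626.3201, Y=1267045.2040, Z=2448128.0135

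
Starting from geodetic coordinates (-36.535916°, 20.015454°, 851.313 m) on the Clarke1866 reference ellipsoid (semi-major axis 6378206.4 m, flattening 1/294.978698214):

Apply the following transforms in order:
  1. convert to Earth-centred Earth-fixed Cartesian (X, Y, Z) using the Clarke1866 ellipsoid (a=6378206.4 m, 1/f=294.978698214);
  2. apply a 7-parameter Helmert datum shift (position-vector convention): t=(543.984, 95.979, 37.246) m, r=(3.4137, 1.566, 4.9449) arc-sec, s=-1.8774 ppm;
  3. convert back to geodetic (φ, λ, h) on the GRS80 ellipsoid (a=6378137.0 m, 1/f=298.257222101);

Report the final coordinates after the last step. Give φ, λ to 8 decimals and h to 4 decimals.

start: φ=-36.535916°, λ=20.015454°, h=851.313 m
→ ECEF (a=6378206.400, f=1/294.978698214): X=4821679.1897, Y=1756420.6529, Z=-3776452.9552
→ Helmert 7p (PV): X=4822143.3424, Y=1756691.4274, Z=-3776416.1574
→ geod (Bowring, a=6378137.000): φ=-36.53076462°, λ=20.01652076°, h=1239.5763 m

φ=-36.53076462°, λ=20.01652076°, h=1239.5763 m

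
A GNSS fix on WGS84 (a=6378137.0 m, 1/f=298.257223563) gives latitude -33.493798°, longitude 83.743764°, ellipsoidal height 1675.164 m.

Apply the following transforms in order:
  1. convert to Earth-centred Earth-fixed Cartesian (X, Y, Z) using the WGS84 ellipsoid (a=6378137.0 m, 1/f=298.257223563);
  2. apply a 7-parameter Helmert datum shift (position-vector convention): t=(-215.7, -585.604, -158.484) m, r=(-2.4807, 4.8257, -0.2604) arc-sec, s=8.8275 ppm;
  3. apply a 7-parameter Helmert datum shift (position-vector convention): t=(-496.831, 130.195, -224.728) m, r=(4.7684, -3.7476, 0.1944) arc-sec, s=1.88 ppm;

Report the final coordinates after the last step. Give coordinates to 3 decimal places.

X=579661.527 m, Y=5293767.968 m, Z=-3501050.115 m

start: φ=-33.493798°, λ=83.743764°, h=1675.164 m
→ ECEF (a=6378137.000, f=1/298.257223563): X=580384.4424, Y=5294128.0445, Z=-3500685.0841
→ Helmert 7p (PV): X=580098.6479, Y=5293546.3394, Z=-3500951.7208
→ Helmert 7p (PV): X=579661.5269, Y=5293767.9677, Z=-3501050.1152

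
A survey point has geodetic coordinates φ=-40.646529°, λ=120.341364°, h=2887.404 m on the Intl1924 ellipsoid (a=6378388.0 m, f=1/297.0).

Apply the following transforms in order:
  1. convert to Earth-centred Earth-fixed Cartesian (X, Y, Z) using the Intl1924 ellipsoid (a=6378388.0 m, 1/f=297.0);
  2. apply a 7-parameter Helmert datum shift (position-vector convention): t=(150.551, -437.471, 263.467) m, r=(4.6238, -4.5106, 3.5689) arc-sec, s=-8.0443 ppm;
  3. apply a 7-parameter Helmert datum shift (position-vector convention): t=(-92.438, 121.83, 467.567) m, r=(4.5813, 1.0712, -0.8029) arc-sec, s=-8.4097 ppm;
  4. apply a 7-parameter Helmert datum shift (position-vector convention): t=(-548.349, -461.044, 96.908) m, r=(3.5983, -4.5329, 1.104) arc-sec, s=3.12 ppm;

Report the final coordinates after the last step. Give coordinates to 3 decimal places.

X=-2449682.104 m, Y=4183924.685 m, Z=-4133621.733 m

start: φ=-40.646529°, λ=120.341364°, h=2887.404 m
→ ECEF (a=6378388.000, f=1/297.0): X=-2449305.8035, Y=4184546.4942, Z=-4134669.8722
→ Helmert 7p (PV): X=-2449117.5359, Y=4184125.6680, Z=-4134332.9022
→ Helmert 7p (PV): X=-2449194.5614, Y=4184313.6700, Z=-4133724.9159
→ Helmert 7p (PV): X=-2449682.1044, Y=4183924.6853, Z=-4133621.7333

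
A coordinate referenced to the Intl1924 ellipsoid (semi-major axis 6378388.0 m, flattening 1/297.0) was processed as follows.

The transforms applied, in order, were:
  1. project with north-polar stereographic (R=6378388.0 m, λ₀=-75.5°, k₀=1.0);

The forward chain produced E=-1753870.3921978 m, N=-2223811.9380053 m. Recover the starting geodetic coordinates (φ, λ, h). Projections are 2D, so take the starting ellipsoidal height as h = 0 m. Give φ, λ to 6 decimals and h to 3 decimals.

φ=64.964910°, λ=-113.762049°, h=0.000 m

start: E=-1753870.3922, N=-2223811.9380 m
→ stereo⁻¹: φ=64.96491000°, λ=-113.76204900°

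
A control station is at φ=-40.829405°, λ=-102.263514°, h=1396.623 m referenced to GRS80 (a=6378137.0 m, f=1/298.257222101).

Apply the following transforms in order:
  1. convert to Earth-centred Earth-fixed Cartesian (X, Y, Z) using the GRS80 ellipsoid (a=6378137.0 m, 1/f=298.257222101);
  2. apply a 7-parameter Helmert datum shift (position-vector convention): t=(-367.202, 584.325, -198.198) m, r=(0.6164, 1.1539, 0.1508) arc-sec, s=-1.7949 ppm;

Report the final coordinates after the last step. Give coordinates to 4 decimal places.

X=-1027177.9471 m, Y=-4723142.8936 m, Z=-4149219.0234 m

start: φ=-40.829405°, λ=-102.263514°, h=1396.623 m
→ ECEF (a=6378137.000, f=1/298.257222101): X=-1026792.8309, Y=-4723747.3454, Z=-4149019.9002
→ Helmert 7p (PV): X=-1027177.9471, Y=-4723142.8936, Z=-4149219.0234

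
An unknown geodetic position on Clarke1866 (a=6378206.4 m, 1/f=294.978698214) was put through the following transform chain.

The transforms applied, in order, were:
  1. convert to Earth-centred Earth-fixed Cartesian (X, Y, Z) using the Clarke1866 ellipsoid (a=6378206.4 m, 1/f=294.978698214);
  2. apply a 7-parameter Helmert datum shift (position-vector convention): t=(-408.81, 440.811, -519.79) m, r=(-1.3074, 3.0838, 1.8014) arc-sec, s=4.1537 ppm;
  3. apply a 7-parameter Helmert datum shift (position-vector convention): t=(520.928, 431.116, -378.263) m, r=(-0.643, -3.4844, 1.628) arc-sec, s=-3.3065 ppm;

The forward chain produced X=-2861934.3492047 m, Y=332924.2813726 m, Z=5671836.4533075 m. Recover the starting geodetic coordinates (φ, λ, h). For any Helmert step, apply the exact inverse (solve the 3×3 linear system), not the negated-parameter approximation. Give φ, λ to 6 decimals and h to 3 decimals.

φ=63.230418°, λ=173.382258°, h=1500.856 m

start: X=-2861934.3492, Y=332924.2814, Z=5671836.4533 m
→ Helmert⁻¹: X=-2862366.2966, Y=332499.1743, Z=5672282.8616
→ Helmert⁻¹: X=-2862027.5103, Y=332046.0229, Z=5672738.4039
→ geod (Bowring, a=6378206.400): φ=63.23041800°, λ=173.38225800°, h=1500.8560 m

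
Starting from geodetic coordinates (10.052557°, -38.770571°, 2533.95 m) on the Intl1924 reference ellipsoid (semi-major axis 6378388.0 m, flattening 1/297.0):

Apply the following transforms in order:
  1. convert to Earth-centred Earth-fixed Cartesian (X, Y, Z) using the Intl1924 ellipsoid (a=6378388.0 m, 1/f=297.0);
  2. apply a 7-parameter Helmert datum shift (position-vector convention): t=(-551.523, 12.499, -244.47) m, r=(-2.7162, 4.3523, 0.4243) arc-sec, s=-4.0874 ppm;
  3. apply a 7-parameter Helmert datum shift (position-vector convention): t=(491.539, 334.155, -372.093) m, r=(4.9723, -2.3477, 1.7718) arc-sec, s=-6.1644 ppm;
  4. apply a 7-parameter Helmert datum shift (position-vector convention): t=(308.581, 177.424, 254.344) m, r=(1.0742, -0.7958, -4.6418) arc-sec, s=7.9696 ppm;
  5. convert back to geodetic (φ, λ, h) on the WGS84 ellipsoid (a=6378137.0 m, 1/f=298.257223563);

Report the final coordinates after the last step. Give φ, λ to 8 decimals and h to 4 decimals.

start: φ=10.052557°, λ=-38.770571°, h=2533.950 m
→ ECEF (a=6378388.000, f=1/297.0): X=4899074.1578, Y=-3934815.4596, Z=1106427.7944
→ Helmert 7p (PV): X=4898534.0506, Y=-3934762.2298, Z=1106127.2447
→ Helmert 7p (PV): X=4899016.6024, Y=-3934388.4062, Z=1105709.2354
→ Helmert 7p (PV): X=4899271.4200, Y=-3934358.3448, Z=1105970.8028
→ geod (Bowring, a=6378137.000): φ=10.04841641°, λ=-38.76619485°, h=2572.0252 m

φ=10.04841641°, λ=-38.76619485°, h=2572.0252 m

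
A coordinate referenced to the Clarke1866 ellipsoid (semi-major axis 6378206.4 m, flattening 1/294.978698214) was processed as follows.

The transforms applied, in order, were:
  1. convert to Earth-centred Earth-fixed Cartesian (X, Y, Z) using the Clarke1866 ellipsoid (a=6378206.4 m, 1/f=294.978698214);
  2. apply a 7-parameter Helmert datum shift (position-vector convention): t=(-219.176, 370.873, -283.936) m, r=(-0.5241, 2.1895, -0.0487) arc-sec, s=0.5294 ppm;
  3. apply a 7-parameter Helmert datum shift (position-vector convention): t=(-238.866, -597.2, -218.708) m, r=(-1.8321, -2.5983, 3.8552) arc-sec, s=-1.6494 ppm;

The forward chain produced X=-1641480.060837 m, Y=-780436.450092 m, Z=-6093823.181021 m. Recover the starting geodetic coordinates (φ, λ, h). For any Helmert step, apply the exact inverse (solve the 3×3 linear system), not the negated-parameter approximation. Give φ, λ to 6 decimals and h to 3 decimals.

start: X=-1641480.0608, Y=-780436.4501, Z=-6093823.1810 m
→ Helmert⁻¹: X=-1641335.2365, Y=-779755.7339, Z=-6093600.7741
→ Helmert⁻¹: X=-1641050.3268, Y=-780111.0988, Z=-6093333.0142
→ geod (Bowring, a=6378206.400): φ=-73.50164400°, λ=-154.57484500°, h=143.3210 m

φ=-73.501644°, λ=-154.574845°, h=143.321 m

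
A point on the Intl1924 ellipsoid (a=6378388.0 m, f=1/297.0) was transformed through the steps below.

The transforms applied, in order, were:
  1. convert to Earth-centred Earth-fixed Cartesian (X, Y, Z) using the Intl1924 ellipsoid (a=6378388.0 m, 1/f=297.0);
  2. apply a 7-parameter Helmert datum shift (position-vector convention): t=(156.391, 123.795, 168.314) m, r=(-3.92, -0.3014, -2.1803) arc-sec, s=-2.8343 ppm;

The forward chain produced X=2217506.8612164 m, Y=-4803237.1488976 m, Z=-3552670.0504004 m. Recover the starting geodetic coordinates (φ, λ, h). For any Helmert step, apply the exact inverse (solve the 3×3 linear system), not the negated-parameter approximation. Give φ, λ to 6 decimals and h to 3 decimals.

start: X=2217506.8612, Y=-4803237.1489, Z=-3552670.0504 m
→ Helmert⁻¹: X=2217402.3358, Y=-4803283.5967, Z=-3552942.9593
→ geod (Bowring, a=6378388.000): φ=-34.06367900°, λ=-65.21992100°, h=1050.3210 m

φ=-34.063679°, λ=-65.219921°, h=1050.321 m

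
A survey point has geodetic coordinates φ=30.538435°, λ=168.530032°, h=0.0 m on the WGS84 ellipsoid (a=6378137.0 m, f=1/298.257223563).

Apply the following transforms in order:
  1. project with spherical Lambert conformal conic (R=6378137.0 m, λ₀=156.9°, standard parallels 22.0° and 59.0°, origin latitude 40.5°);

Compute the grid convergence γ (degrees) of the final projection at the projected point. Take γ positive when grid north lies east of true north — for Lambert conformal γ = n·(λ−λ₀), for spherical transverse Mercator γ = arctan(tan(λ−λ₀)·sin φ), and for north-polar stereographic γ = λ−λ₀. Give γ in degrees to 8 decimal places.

start: φ=30.538435°, λ=168.530032°, h=0.000 m
→ into lcc (λ₀=156.9°): φ=30.53843500°, λ−λ₀=11.63003200°
convergence γ = 7.69290762°

7.69290762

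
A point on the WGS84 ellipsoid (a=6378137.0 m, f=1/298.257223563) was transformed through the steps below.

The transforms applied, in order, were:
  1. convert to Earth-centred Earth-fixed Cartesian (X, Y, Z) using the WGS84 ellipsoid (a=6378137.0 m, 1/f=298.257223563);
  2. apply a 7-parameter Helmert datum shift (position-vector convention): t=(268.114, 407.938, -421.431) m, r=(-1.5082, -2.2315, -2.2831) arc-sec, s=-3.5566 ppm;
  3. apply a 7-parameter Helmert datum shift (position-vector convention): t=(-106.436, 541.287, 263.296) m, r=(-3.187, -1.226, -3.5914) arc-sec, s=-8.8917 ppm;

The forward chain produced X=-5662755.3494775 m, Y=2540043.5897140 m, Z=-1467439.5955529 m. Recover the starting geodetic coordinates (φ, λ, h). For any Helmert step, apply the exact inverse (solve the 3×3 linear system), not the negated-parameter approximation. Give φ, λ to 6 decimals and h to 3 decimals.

φ=-13.386954°, λ=155.851307°, h=269.014 m

start: X=-5662755.3495, Y=2540043.5897, Z=-1467439.5956 m
→ Helmert⁻¹: X=-5662752.2038, Y=2539448.9624, Z=-1467643.0466
→ Helmert⁻¹: X=-5663084.4351, Y=2538998.0991, Z=-1467147.0022
→ geod (Bowring, a=6378137.000): φ=-13.38695400°, λ=155.85130700°, h=269.0140 m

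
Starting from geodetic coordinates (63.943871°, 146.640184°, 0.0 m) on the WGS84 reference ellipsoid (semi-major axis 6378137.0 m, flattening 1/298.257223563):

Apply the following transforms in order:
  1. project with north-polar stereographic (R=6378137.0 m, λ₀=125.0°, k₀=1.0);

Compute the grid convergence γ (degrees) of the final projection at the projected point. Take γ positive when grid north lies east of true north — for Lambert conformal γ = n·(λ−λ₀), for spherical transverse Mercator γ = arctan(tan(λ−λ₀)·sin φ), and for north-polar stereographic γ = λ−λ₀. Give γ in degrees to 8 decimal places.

start: φ=63.943871°, λ=146.640184°, h=0.000 m
→ into stereo (λ₀=125.0°): φ=63.94387100°, λ−λ₀=21.64018400°
convergence γ = 21.64018400°

21.64018400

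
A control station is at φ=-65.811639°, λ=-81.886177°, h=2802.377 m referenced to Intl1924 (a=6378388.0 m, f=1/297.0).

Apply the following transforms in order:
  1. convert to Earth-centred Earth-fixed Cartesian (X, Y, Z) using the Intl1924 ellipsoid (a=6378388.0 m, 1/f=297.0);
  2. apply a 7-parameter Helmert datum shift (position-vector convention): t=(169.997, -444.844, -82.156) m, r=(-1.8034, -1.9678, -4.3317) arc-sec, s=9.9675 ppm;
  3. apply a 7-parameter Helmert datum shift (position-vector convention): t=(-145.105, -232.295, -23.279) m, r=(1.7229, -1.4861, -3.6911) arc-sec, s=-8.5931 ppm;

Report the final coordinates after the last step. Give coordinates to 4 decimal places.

start: φ=-65.811639°, λ=-81.886177°, h=2802.377 m
→ ECEF (a=6378388.000, f=1/297.0): X=370062.9661, Y=-2595708.5082, Z=-5798061.1223
→ Helmert 7p (PV): X=370237.4545, Y=-2596237.6903, Z=-5798174.8452
→ Helmert 7p (PV): X=370084.4833, Y=-2596405.8700, Z=-5798167.3182

X=370084.4833 m, Y=-2596405.8700 m, Z=-5798167.3182 m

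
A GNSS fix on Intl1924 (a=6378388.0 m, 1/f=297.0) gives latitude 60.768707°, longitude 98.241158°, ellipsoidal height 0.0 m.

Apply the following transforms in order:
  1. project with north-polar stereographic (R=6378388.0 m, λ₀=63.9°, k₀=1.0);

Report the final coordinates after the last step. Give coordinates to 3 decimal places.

start: φ=60.768707°, λ=98.241158°, h=0.000 m
→ stereo (R=6378388.0, λ₀=63.9°): E=1876605.8589, N=-2746760.7856

E=1876605.859 m, N=-2746760.786 m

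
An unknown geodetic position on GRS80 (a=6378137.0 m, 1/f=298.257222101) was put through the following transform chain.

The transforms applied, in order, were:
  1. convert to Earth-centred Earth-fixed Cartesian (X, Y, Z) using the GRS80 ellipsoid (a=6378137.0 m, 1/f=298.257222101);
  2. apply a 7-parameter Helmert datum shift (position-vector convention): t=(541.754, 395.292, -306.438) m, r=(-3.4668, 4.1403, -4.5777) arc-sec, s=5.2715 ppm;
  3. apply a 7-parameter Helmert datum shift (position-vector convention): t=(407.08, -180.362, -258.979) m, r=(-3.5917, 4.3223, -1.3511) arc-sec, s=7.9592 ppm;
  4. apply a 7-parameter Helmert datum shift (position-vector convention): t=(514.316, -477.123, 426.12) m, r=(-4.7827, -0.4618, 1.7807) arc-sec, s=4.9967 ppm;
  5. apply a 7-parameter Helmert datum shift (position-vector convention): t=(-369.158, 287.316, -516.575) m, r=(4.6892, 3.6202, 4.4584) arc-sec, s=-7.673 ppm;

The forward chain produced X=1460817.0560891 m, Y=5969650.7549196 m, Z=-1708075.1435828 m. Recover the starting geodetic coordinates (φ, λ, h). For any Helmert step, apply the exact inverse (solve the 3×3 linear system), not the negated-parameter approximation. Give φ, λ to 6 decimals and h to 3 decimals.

φ=-15.623818°, λ=76.258547°, h=1618.344 m

start: X=1460817.0561, Y=5969650.7549, Z=-1708075.1436 m
→ Helmert⁻¹: X=1461356.4246, Y=5969338.8328, Z=-1707681.7284
→ Helmert⁻¹: X=1460882.5232, Y=5969813.1176, Z=-1707964.1611
→ Helmert⁻¹: X=1460460.4958, Y=5969985.2638, Z=-1707557.0305
→ Helmert⁻¹: X=1459812.8267, Y=5969619.5937, Z=-1707111.9558
→ geod (Bowring, a=6378137.000): φ=-15.62381800°, λ=76.25854700°, h=1618.3440 m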